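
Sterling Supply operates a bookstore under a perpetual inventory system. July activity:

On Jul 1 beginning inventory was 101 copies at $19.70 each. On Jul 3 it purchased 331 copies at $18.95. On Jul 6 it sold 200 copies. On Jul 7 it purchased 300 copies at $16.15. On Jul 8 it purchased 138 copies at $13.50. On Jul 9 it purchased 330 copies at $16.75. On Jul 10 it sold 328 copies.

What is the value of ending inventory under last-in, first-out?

Ending inventory = $11,213.65

Jul 6, 200 sold [LIFO — newest first]: 200 @ $18.95 = $3,790.00
Jul 10, 328 sold [LIFO — newest first]: 328 @ $16.75 = $5,494.00
Total COGS = $3,790.00 + $5,494.00 = $9,284.00
Ending inventory: 101 @ $19.70 + 131 @ $18.95 + 300 @ $16.15 + 138 @ $13.50 + 2 @ $16.75 = $11,213.65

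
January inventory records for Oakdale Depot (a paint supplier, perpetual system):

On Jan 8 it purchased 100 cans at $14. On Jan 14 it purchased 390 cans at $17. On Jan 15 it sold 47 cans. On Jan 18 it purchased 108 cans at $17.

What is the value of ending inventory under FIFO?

Jan 15, 47 sold [FIFO — oldest first]: 47 @ $14 = $658
Ending inventory: 53 @ $14 + 390 @ $17 + 108 @ $17 = $9,208

Ending inventory = $9,208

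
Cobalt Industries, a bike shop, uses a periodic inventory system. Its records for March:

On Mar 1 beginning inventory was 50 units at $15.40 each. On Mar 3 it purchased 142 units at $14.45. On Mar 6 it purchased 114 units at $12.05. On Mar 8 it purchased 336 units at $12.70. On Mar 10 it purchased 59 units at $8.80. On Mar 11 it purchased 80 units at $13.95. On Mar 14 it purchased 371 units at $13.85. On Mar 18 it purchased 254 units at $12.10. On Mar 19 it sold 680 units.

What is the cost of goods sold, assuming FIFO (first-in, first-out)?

Mar 19, 680 sold [FIFO — oldest first]: 50 @ $15.40 + 142 @ $14.45 + 114 @ $12.05 + 336 @ $12.70 + 38 @ $8.80 = $8,797.20
Ending inventory: 21 @ $8.80 + 80 @ $13.95 + 371 @ $13.85 + 254 @ $12.10 = $9,512.55
Check: goods available $18,309.75 = COGS $8,797.20 + ending $9,512.55

COGS = $8,797.20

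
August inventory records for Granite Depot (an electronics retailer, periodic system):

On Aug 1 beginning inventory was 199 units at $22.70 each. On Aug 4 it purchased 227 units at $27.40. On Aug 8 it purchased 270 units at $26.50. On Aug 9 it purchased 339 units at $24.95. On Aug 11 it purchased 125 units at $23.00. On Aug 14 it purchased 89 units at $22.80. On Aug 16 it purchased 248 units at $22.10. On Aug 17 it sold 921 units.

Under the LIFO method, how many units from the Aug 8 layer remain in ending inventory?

Aug 17, 921 sold [LIFO — newest first]: 248 @ $22.10 + 89 @ $22.80 + 125 @ $23.00 + 339 @ $24.95 + 120 @ $26.50 = $22,023.05
Ending inventory: 199 @ $22.70 + 227 @ $27.40 + 150 @ $26.50 = $14,712.10
Check: goods available $36,735.15 = COGS $22,023.05 + ending $14,712.10

150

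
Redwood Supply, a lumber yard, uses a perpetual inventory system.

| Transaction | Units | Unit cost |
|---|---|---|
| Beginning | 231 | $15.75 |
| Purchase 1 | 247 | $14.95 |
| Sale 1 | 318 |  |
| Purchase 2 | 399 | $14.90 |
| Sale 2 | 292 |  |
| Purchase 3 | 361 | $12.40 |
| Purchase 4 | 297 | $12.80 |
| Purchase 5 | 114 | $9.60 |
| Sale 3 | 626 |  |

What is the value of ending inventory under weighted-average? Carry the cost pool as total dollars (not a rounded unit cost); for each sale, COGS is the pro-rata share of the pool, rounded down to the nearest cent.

After Beginning: 231 on hand, pool $3,638.25 (≈ $15.7500 each)
After Purchase 1: 478 on hand, pool $7,330.90 (≈ $15.3366 each)
Sale 1, sell 318: 318/478 × $7,330.90 → $4,877.04
After Purchase 2: 559 on hand, pool $8,398.96 (≈ $15.0250 each)
Sale 2, sell 292: 292/559 × $8,398.96 → $4,387.29
After Purchase 3: 628 on hand, pool $8,488.07 (≈ $13.5160 each)
After Purchase 4: 925 on hand, pool $12,289.67 (≈ $13.2861 each)
After Purchase 5: 1039 on hand, pool $13,384.07 (≈ $12.8817 each)
Sale 3, sell 626: 626/1039 × $13,384.07 → $8,063.93
Total COGS = $4,877.04 + $4,387.29 + $8,063.93 = $17,328.26
Ending inventory (cost pool remaining) = $5,320.14

Ending inventory = $5,320.14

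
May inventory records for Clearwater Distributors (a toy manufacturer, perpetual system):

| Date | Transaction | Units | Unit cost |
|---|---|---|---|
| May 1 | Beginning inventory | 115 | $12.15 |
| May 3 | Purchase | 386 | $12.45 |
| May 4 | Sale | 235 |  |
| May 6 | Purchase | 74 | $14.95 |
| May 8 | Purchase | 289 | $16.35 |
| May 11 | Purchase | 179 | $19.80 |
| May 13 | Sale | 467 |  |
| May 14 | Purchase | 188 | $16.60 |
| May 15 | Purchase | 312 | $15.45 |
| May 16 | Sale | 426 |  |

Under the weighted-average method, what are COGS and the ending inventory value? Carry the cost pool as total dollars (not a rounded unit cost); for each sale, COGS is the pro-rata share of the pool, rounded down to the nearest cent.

COGS = $16,962.74; ending inventory = $6,557.06

After May 1: 115 on hand, pool $1,397.25 (≈ $12.1500 each)
After May 3: 501 on hand, pool $6,202.95 (≈ $12.3811 each)
May 4, sell 235: 235/501 × $6,202.95 → $2,909.56
After May 6: 340 on hand, pool $4,399.69 (≈ $12.9403 each)
After May 8: 629 on hand, pool $9,124.84 (≈ $14.5069 each)
After May 11: 808 on hand, pool $12,669.04 (≈ $15.6795 each)
May 13, sell 467: 467/808 × $12,669.04 → $7,322.32
After May 14: 529 on hand, pool $8,467.52 (≈ $16.0067 each)
After May 15: 841 on hand, pool $13,287.92 (≈ $15.8001 each)
May 16, sell 426: 426/841 × $13,287.92 → $6,730.86
Total COGS = $2,909.56 + $7,322.32 + $6,730.86 = $16,962.74
Ending inventory (cost pool remaining) = $6,557.06
Check: goods available $23,519.80 = COGS $16,962.74 + ending $6,557.06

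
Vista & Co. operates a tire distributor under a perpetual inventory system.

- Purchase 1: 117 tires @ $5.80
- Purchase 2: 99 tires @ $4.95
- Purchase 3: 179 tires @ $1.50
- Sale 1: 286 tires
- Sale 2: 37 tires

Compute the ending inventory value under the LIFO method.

Ending inventory = $417.60

Sale 1 (286) [LIFO — newest first]: 179 @ $1.50 + 99 @ $4.95 + 8 @ $5.80 = $804.95
Sale 2 (37) [LIFO — newest first]: 37 @ $5.80 = $214.60
Total COGS = $804.95 + $214.60 = $1,019.55
Ending inventory: 72 @ $5.80 = $417.60
Check: goods available $1,437.15 = COGS $1,019.55 + ending $417.60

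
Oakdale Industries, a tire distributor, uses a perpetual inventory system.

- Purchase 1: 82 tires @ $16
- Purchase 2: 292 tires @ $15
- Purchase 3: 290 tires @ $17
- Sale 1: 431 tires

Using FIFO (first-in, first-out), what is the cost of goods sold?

COGS = $6,661

Sale 1 (431) [FIFO — oldest first]: 82 @ $16 + 292 @ $15 + 57 @ $17 = $6,661
Ending inventory: 233 @ $17 = $3,961
Check: goods available $10,622 = COGS $6,661 + ending $3,961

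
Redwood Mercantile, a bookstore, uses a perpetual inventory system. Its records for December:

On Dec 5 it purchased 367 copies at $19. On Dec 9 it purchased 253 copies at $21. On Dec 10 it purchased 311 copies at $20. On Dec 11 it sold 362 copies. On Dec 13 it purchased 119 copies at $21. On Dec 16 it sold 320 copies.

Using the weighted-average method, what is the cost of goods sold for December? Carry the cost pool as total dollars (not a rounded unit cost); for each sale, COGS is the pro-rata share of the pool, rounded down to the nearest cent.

COGS = $13,618.61

After Dec 5: 367 on hand, pool $6,973.00 (≈ $19.0000 each)
After Dec 9: 620 on hand, pool $12,286.00 (≈ $19.8161 each)
After Dec 10: 931 on hand, pool $18,506.00 (≈ $19.8776 each)
Dec 11, sell 362: 362/931 × $18,506.00 → $7,195.67
After Dec 13: 688 on hand, pool $13,809.33 (≈ $20.0717 each)
Dec 16, sell 320: 320/688 × $13,809.33 → $6,422.94
Total COGS = $7,195.67 + $6,422.94 = $13,618.61
Ending inventory (cost pool remaining) = $7,386.39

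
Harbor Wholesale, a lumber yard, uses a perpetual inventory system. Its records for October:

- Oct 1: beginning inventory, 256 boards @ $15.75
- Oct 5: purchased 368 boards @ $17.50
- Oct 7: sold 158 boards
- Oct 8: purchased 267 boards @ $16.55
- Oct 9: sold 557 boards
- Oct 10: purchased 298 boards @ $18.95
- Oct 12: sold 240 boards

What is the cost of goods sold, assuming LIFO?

Oct 7, 158 sold [LIFO — newest first]: 158 @ $17.50 = $2,765.00
Oct 9, 557 sold [LIFO — newest first]: 267 @ $16.55 + 210 @ $17.50 + 80 @ $15.75 = $9,353.85
Oct 12, 240 sold [LIFO — newest first]: 240 @ $18.95 = $4,548.00
Total COGS = $2,765.00 + $9,353.85 + $4,548.00 = $16,666.85
Ending inventory: 176 @ $15.75 + 58 @ $18.95 = $3,871.10
Check: goods available $20,537.95 = COGS $16,666.85 + ending $3,871.10

COGS = $16,666.85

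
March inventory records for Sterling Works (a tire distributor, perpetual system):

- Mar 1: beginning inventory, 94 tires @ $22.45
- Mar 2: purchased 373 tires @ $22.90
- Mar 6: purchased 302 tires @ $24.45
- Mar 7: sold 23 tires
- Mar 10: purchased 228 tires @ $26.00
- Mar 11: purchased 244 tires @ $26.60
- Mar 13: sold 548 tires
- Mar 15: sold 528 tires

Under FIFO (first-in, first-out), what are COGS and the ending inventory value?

COGS = $26,677.10; ending inventory = $3,777.20

Mar 7, 23 sold [FIFO — oldest first]: 23 @ $22.45 = $516.35
Mar 13, 548 sold [FIFO — oldest first]: 71 @ $22.45 + 373 @ $22.90 + 104 @ $24.45 = $12,678.45
Mar 15, 528 sold [FIFO — oldest first]: 198 @ $24.45 + 228 @ $26.00 + 102 @ $26.60 = $13,482.30
Total COGS = $516.35 + $12,678.45 + $13,482.30 = $26,677.10
Ending inventory: 142 @ $26.60 = $3,777.20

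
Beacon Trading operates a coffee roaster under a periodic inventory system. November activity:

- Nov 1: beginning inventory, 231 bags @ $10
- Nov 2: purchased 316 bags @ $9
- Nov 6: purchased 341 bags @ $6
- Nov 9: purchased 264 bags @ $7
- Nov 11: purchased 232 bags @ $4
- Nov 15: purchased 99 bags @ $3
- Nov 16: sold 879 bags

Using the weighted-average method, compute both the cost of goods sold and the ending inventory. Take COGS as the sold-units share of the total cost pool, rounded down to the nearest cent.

Nov 16, sell 879: 879/1483 × $10,273.00 → $6,088.98
Ending inventory (cost pool remaining) = $4,184.02

COGS = $6,088.98; ending inventory = $4,184.02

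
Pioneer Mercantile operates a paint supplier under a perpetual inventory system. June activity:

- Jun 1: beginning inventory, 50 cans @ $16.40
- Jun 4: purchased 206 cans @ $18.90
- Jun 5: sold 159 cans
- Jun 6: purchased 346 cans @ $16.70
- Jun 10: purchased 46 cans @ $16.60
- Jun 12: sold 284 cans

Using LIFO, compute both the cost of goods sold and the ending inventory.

Jun 5, 159 sold [LIFO — newest first]: 159 @ $18.90 = $3,005.10
Jun 12, 284 sold [LIFO — newest first]: 46 @ $16.60 + 238 @ $16.70 = $4,738.20
Total COGS = $3,005.10 + $4,738.20 = $7,743.30
Ending inventory: 50 @ $16.40 + 47 @ $18.90 + 108 @ $16.70 = $3,511.90
Check: goods available $11,255.20 = COGS $7,743.30 + ending $3,511.90

COGS = $7,743.30; ending inventory = $3,511.90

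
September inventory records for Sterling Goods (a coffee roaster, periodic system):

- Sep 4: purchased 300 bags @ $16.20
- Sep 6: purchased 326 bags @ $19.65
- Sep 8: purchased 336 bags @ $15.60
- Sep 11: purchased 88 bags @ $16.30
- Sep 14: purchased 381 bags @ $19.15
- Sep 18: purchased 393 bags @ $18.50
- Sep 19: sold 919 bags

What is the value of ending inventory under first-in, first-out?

Ending inventory = $16,671.85

Sep 19, 919 sold [FIFO — oldest first]: 300 @ $16.20 + 326 @ $19.65 + 293 @ $15.60 = $15,836.70
Ending inventory: 43 @ $15.60 + 88 @ $16.30 + 381 @ $19.15 + 393 @ $18.50 = $16,671.85
Check: goods available $32,508.55 = COGS $15,836.70 + ending $16,671.85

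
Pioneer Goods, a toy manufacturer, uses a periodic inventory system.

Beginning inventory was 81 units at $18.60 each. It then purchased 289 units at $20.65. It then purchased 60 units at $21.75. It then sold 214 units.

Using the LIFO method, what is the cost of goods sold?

Sale 1 (214) [LIFO — newest first]: 60 @ $21.75 + 154 @ $20.65 = $4,485.10
Ending inventory: 81 @ $18.60 + 135 @ $20.65 = $4,294.35

COGS = $4,485.10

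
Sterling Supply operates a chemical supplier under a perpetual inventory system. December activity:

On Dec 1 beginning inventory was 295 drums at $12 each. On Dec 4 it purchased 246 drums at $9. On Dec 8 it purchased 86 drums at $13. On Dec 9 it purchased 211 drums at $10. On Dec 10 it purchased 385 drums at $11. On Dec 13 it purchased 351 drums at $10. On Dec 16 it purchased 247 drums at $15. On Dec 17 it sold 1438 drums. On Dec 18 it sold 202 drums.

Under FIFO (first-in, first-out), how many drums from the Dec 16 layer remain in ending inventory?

Dec 17, 1438 sold [FIFO — oldest first]: 295 @ $12 + 246 @ $9 + 86 @ $13 + 211 @ $10 + 385 @ $11 + 215 @ $10 = $15,367
Dec 18, 202 sold [FIFO — oldest first]: 136 @ $10 + 66 @ $15 = $2,350
Total COGS = $15,367 + $2,350 = $17,717
Ending inventory: 181 @ $15 = $2,715

181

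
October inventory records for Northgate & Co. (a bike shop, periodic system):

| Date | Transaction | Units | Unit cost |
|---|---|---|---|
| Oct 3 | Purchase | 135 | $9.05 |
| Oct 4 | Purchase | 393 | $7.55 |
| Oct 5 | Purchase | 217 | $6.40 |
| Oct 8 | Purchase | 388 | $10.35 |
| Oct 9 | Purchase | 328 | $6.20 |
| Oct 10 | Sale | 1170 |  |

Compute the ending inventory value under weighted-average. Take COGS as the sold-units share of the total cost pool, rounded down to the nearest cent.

Oct 10, sell 1170: 1170/1461 × $11,627.10 → $9,311.22
Ending inventory (cost pool remaining) = $2,315.88

Ending inventory = $2,315.88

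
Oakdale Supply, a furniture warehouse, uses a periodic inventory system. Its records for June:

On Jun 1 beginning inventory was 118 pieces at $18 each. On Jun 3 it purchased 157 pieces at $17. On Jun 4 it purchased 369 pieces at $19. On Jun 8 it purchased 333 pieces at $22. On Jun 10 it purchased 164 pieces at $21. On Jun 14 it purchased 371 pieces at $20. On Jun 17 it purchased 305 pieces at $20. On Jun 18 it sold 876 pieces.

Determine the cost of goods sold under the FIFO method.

COGS = $16,908

Jun 18, 876 sold [FIFO — oldest first]: 118 @ $18 + 157 @ $17 + 369 @ $19 + 232 @ $22 = $16,908
Ending inventory: 101 @ $22 + 164 @ $21 + 371 @ $20 + 305 @ $20 = $19,186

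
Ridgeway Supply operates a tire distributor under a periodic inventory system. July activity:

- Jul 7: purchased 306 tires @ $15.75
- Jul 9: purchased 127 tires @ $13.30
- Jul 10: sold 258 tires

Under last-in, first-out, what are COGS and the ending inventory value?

COGS = $3,752.35; ending inventory = $2,756.25

Jul 10, 258 sold [LIFO — newest first]: 127 @ $13.30 + 131 @ $15.75 = $3,752.35
Ending inventory: 175 @ $15.75 = $2,756.25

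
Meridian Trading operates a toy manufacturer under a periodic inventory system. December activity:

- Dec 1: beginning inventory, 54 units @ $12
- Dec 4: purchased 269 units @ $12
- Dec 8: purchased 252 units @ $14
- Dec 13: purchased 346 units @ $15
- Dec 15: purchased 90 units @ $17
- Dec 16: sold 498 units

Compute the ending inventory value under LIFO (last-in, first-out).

Dec 16, 498 sold [LIFO — newest first]: 90 @ $17 + 346 @ $15 + 62 @ $14 = $7,588
Ending inventory: 54 @ $12 + 269 @ $12 + 190 @ $14 = $6,536

Ending inventory = $6,536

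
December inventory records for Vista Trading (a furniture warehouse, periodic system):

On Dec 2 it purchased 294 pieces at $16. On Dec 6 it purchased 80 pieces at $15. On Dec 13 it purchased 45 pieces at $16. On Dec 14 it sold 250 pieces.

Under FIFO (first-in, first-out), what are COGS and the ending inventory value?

COGS = $4,000; ending inventory = $2,624

Dec 14, 250 sold [FIFO — oldest first]: 250 @ $16 = $4,000
Ending inventory: 44 @ $16 + 80 @ $15 + 45 @ $16 = $2,624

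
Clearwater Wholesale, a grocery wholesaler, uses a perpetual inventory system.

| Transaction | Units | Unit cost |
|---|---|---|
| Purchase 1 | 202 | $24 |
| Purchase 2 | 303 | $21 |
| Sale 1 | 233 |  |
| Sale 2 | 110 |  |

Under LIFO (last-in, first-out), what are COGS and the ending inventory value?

Sale 1 (233) [LIFO — newest first]: 233 @ $21 = $4,893
Sale 2 (110) [LIFO — newest first]: 70 @ $21 + 40 @ $24 = $2,430
Total COGS = $4,893 + $2,430 = $7,323
Ending inventory: 162 @ $24 = $3,888
Check: goods available $11,211 = COGS $7,323 + ending $3,888

COGS = $7,323; ending inventory = $3,888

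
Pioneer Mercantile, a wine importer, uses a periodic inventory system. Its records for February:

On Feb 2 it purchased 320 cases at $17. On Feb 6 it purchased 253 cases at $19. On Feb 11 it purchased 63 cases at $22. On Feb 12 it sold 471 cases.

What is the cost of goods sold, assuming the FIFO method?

COGS = $8,309

Feb 12, 471 sold [FIFO — oldest first]: 320 @ $17 + 151 @ $19 = $8,309
Ending inventory: 102 @ $19 + 63 @ $22 = $3,324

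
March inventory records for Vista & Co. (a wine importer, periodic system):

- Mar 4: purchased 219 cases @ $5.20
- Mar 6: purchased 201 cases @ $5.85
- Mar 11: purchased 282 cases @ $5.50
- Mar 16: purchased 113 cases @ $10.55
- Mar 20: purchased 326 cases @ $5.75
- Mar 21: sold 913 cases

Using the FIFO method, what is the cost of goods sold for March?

Mar 21, 913 sold [FIFO — oldest first]: 219 @ $5.20 + 201 @ $5.85 + 282 @ $5.50 + 113 @ $10.55 + 98 @ $5.75 = $5,621.30
Ending inventory: 228 @ $5.75 = $1,311.00
Check: goods available $6,932.30 = COGS $5,621.30 + ending $1,311.00

COGS = $5,621.30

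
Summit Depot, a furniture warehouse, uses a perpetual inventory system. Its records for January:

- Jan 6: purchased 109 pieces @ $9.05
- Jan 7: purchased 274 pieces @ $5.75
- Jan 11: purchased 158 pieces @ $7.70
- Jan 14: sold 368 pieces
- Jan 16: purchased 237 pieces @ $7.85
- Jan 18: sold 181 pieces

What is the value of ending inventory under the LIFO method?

Jan 14, 368 sold [LIFO — newest first]: 158 @ $7.70 + 210 @ $5.75 = $2,424.10
Jan 18, 181 sold [LIFO — newest first]: 181 @ $7.85 = $1,420.85
Total COGS = $2,424.10 + $1,420.85 = $3,844.95
Ending inventory: 109 @ $9.05 + 64 @ $5.75 + 56 @ $7.85 = $1,794.05

Ending inventory = $1,794.05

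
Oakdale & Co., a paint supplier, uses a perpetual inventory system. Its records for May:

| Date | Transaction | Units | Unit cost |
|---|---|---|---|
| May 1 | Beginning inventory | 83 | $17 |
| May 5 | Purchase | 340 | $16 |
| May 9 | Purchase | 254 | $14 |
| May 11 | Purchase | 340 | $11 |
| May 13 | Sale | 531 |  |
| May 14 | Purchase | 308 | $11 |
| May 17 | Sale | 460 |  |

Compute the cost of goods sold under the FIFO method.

May 13, 531 sold [FIFO — oldest first]: 83 @ $17 + 340 @ $16 + 108 @ $14 = $8,363
May 17, 460 sold [FIFO — oldest first]: 146 @ $14 + 314 @ $11 = $5,498
Total COGS = $8,363 + $5,498 = $13,861
Ending inventory: 26 @ $11 + 308 @ $11 = $3,674

COGS = $13,861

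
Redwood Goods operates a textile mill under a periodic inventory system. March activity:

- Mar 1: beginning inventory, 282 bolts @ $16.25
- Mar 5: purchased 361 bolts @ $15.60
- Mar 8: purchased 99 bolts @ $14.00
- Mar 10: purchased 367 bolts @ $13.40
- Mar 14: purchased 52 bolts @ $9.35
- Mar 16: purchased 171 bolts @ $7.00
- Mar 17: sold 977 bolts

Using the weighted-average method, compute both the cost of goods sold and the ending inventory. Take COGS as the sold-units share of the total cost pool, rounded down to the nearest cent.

COGS = $13,350.20; ending inventory = $4,850.90

Mar 17, sell 977: 977/1332 × $18,201.10 → $13,350.20
Ending inventory (cost pool remaining) = $4,850.90
Check: goods available $18,201.10 = COGS $13,350.20 + ending $4,850.90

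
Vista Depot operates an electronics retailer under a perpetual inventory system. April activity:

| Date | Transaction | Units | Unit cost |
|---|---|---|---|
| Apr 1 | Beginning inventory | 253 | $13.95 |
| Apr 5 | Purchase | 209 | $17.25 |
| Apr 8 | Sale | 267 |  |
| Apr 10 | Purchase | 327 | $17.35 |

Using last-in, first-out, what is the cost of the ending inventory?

Apr 8, 267 sold [LIFO — newest first]: 209 @ $17.25 + 58 @ $13.95 = $4,414.35
Ending inventory: 195 @ $13.95 + 327 @ $17.35 = $8,393.70
Check: goods available $12,808.05 = COGS $4,414.35 + ending $8,393.70

Ending inventory = $8,393.70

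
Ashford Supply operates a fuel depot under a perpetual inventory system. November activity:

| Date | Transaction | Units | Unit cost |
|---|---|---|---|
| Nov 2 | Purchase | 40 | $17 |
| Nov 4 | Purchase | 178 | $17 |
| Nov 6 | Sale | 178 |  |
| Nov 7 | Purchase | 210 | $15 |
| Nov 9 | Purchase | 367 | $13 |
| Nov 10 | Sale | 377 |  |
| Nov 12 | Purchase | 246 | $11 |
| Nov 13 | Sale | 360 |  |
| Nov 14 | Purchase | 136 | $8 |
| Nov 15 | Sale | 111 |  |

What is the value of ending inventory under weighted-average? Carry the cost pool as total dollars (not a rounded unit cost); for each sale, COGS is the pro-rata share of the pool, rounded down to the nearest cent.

Ending inventory = $1,531.29

After Nov 2: 40 on hand, pool $680.00 (≈ $17.0000 each)
After Nov 4: 218 on hand, pool $3,706.00 (≈ $17.0000 each)
Nov 6, sell 178: 178/218 × $3,706.00 → $3,026.00
After Nov 7: 250 on hand, pool $3,830.00 (≈ $15.3200 each)
After Nov 9: 617 on hand, pool $8,601.00 (≈ $13.9400 each)
Nov 10, sell 377: 377/617 × $8,601.00 → $5,255.39
After Nov 12: 486 on hand, pool $6,051.61 (≈ $12.4519 each)
Nov 13, sell 360: 360/486 × $6,051.61 → $4,482.67
After Nov 14: 262 on hand, pool $2,656.94 (≈ $10.1410 each)
Nov 15, sell 111: 111/262 × $2,656.94 → $1,125.65
Total COGS = $3,026.00 + $5,255.39 + $4,482.67 + $1,125.65 = $13,889.71
Ending inventory (cost pool remaining) = $1,531.29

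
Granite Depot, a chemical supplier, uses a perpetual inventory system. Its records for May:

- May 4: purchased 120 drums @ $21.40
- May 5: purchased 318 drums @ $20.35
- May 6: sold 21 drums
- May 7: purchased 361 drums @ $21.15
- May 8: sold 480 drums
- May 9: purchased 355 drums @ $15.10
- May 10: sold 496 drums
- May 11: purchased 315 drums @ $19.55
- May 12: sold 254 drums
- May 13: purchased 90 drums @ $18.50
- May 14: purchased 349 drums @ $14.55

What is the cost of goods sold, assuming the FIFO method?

COGS = $23,931.30

May 6, 21 sold [FIFO — oldest first]: 21 @ $21.40 = $449.40
May 8, 480 sold [FIFO — oldest first]: 99 @ $21.40 + 318 @ $20.35 + 63 @ $21.15 = $9,922.35
May 10, 496 sold [FIFO — oldest first]: 298 @ $21.15 + 198 @ $15.10 = $9,292.50
May 12, 254 sold [FIFO — oldest first]: 157 @ $15.10 + 97 @ $19.55 = $4,267.05
Total COGS = $449.40 + $9,922.35 + $9,292.50 + $4,267.05 = $23,931.30
Ending inventory: 218 @ $19.55 + 90 @ $18.50 + 349 @ $14.55 = $11,004.85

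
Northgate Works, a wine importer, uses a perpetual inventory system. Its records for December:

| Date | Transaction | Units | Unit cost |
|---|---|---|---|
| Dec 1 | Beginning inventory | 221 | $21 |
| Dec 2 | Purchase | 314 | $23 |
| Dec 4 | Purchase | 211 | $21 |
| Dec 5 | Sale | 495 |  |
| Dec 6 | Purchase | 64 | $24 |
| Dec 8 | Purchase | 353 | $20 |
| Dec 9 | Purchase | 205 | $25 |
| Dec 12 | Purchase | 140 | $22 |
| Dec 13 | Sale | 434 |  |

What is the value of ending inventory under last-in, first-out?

Ending inventory = $12,147

Dec 5, 495 sold [LIFO — newest first]: 211 @ $21 + 284 @ $23 = $10,963
Dec 13, 434 sold [LIFO — newest first]: 140 @ $22 + 205 @ $25 + 89 @ $20 = $9,985
Total COGS = $10,963 + $9,985 = $20,948
Ending inventory: 221 @ $21 + 30 @ $23 + 64 @ $24 + 264 @ $20 = $12,147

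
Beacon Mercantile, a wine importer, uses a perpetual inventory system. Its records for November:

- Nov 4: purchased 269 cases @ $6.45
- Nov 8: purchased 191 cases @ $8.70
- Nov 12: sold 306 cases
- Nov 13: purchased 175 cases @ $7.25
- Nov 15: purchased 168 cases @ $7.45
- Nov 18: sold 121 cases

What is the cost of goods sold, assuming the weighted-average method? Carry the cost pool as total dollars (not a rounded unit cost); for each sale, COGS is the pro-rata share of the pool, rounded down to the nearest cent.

After Nov 4: 269 on hand, pool $1,735.05 (≈ $6.4500 each)
After Nov 8: 460 on hand, pool $3,396.75 (≈ $7.3842 each)
Nov 12, sell 306: 306/460 × $3,396.75 → $2,259.57
After Nov 13: 329 on hand, pool $2,405.93 (≈ $7.3129 each)
After Nov 15: 497 on hand, pool $3,657.53 (≈ $7.3592 each)
Nov 18, sell 121: 121/497 × $3,657.53 → $890.46
Total COGS = $2,259.57 + $890.46 = $3,150.03
Ending inventory (cost pool remaining) = $2,767.07

COGS = $3,150.03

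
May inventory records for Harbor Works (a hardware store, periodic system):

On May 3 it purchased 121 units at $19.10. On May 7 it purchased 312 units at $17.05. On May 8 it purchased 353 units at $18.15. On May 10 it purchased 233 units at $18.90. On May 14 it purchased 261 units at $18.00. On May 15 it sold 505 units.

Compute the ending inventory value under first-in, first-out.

Ending inventory = $14,201.85

May 15, 505 sold [FIFO — oldest first]: 121 @ $19.10 + 312 @ $17.05 + 72 @ $18.15 = $8,937.50
Ending inventory: 281 @ $18.15 + 233 @ $18.90 + 261 @ $18.00 = $14,201.85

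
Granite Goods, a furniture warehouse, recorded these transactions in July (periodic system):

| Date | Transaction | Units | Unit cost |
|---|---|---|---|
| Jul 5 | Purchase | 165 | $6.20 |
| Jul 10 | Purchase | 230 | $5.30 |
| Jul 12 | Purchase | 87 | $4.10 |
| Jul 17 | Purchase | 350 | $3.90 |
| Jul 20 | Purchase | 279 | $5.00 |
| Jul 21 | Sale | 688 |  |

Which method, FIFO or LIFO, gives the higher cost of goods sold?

FIFO

FIFO COGS: 165 @ $6.20 + 230 @ $5.30 + 87 @ $4.10 + 206 @ $3.90 = $3,402.10
LIFO COGS: 279 @ $5.00 + 350 @ $3.90 + 59 @ $4.10 = $3,001.90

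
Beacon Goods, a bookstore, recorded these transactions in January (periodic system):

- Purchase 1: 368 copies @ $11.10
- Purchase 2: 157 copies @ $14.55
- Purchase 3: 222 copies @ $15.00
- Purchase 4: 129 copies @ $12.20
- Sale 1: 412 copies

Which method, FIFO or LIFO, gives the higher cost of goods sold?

FIFO COGS: 368 @ $11.10 + 44 @ $14.55 = $4,725.00
LIFO COGS: 129 @ $12.20 + 222 @ $15.00 + 61 @ $14.55 = $5,791.35

LIFO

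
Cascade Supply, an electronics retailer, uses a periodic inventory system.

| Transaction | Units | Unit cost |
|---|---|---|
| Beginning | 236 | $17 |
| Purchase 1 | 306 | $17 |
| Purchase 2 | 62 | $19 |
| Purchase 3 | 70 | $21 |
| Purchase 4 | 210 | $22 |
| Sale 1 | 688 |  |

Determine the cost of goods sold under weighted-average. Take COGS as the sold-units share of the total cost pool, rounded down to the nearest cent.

Sale 1, sell 688: 688/884 × $16,482.00 → $12,827.61
Ending inventory (cost pool remaining) = $3,654.39

COGS = $12,827.61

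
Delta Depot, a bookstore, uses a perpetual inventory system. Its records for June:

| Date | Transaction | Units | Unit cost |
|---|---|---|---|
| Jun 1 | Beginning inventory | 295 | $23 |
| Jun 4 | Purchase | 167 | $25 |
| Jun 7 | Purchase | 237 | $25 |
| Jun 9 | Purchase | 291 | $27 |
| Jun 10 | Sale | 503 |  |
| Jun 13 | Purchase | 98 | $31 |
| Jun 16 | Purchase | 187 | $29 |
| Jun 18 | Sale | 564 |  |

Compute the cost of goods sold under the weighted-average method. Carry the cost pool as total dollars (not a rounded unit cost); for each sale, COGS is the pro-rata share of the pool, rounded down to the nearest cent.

After Jun 1: 295 on hand, pool $6,785.00 (≈ $23.0000 each)
After Jun 4: 462 on hand, pool $10,960.00 (≈ $23.7229 each)
After Jun 7: 699 on hand, pool $16,885.00 (≈ $24.1559 each)
After Jun 9: 990 on hand, pool $24,742.00 (≈ $24.9919 each)
Jun 10, sell 503: 503/990 × $24,742.00 → $12,570.93
After Jun 13: 585 on hand, pool $15,209.07 (≈ $25.9984 each)
After Jun 16: 772 on hand, pool $20,632.07 (≈ $26.7255 each)
Jun 18, sell 564: 564/772 × $20,632.07 → $15,073.17
Total COGS = $12,570.93 + $15,073.17 = $27,644.10
Ending inventory (cost pool remaining) = $5,558.90
Check: goods available $33,203.00 = COGS $27,644.10 + ending $5,558.90

COGS = $27,644.10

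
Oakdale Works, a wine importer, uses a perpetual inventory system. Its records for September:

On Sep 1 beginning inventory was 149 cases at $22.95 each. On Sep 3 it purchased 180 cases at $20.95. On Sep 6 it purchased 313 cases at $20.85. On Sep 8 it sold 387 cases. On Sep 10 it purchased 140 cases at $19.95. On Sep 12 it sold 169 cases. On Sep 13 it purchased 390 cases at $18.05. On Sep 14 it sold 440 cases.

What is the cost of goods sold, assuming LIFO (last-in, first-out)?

COGS = $19,563.90

Sep 8, 387 sold [LIFO — newest first]: 313 @ $20.85 + 74 @ $20.95 = $8,076.35
Sep 12, 169 sold [LIFO — newest first]: 140 @ $19.95 + 29 @ $20.95 = $3,400.55
Sep 14, 440 sold [LIFO — newest first]: 390 @ $18.05 + 50 @ $20.95 = $8,087.00
Total COGS = $8,076.35 + $3,400.55 + $8,087.00 = $19,563.90
Ending inventory: 149 @ $22.95 + 27 @ $20.95 = $3,985.20
Check: goods available $23,549.10 = COGS $19,563.90 + ending $3,985.20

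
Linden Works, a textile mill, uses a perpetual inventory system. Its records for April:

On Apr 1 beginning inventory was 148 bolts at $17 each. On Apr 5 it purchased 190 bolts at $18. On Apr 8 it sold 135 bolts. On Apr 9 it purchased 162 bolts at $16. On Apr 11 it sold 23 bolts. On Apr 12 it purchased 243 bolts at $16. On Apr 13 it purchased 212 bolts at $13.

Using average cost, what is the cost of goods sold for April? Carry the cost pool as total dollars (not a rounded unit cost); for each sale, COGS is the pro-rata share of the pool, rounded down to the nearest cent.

After Apr 1: 148 on hand, pool $2,516.00 (≈ $17.0000 each)
After Apr 5: 338 on hand, pool $5,936.00 (≈ $17.5621 each)
Apr 8, sell 135: 135/338 × $5,936.00 → $2,370.88
After Apr 9: 365 on hand, pool $6,157.12 (≈ $16.8688 each)
Apr 11, sell 23: 23/365 × $6,157.12 → $387.98
After Apr 12: 585 on hand, pool $9,657.14 (≈ $16.5079 each)
After Apr 13: 797 on hand, pool $12,413.14 (≈ $15.5748 each)
Total COGS = $2,370.88 + $387.98 = $2,758.86
Ending inventory (cost pool remaining) = $12,413.14

COGS = $2,758.86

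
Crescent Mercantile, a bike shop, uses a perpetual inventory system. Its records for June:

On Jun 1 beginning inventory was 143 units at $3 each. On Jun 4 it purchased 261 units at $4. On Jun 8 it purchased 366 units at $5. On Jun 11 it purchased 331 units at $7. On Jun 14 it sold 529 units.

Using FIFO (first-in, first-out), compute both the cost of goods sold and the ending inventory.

Jun 14, 529 sold [FIFO — oldest first]: 143 @ $3 + 261 @ $4 + 125 @ $5 = $2,098
Ending inventory: 241 @ $5 + 331 @ $7 = $3,522
Check: goods available $5,620 = COGS $2,098 + ending $3,522

COGS = $2,098; ending inventory = $3,522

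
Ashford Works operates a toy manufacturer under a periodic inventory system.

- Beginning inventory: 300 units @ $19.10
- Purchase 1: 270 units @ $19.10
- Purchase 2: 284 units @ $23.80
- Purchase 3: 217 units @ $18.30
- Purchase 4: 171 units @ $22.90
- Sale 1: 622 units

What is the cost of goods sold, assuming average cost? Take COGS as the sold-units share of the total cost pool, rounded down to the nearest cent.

Sale 1, sell 622: 622/1242 × $25,533.20 → $12,787.15
Ending inventory (cost pool remaining) = $12,746.05
Check: goods available $25,533.20 = COGS $12,787.15 + ending $12,746.05

COGS = $12,787.15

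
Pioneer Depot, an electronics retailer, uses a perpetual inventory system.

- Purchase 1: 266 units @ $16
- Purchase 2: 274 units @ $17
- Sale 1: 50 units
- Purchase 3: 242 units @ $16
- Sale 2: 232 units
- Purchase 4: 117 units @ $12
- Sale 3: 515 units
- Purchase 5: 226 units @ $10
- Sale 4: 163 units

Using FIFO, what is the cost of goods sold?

COGS = $14,800

Sale 1 (50) [FIFO — oldest first]: 50 @ $16 = $800
Sale 2 (232) [FIFO — oldest first]: 216 @ $16 + 16 @ $17 = $3,728
Sale 3 (515) [FIFO — oldest first]: 258 @ $17 + 242 @ $16 + 15 @ $12 = $8,438
Sale 4 (163) [FIFO — oldest first]: 102 @ $12 + 61 @ $10 = $1,834
Total COGS = $800 + $3,728 + $8,438 + $1,834 = $14,800
Ending inventory: 165 @ $10 = $1,650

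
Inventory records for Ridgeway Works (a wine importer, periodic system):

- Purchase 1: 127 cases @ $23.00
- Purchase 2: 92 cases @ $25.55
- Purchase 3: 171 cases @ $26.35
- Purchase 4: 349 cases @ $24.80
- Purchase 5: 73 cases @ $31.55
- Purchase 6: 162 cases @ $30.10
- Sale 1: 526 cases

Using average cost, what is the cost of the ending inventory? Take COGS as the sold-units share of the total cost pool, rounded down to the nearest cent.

Sale 1, sell 526: 526/974 × $25,612.00 → $13,831.53
Ending inventory (cost pool remaining) = $11,780.47
Check: goods available $25,612.00 = COGS $13,831.53 + ending $11,780.47

Ending inventory = $11,780.47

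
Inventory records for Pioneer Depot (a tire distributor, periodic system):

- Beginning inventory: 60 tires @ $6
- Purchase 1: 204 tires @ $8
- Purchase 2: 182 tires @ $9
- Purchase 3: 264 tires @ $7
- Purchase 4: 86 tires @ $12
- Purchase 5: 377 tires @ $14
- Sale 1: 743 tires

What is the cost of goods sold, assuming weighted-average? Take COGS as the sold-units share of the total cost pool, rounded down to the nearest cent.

Sale 1, sell 743: 743/1173 × $11,788.00 → $7,466.73
Ending inventory (cost pool remaining) = $4,321.27
Check: goods available $11,788.00 = COGS $7,466.73 + ending $4,321.27

COGS = $7,466.73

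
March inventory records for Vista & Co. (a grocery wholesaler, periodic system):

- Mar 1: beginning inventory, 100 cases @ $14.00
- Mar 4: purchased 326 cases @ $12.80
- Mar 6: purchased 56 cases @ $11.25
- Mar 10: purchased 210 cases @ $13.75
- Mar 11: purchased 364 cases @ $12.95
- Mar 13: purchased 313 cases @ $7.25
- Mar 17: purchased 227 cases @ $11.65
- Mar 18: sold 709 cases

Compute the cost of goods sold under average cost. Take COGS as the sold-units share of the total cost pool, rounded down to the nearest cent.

COGS = $8,315.15

Mar 18, sell 709: 709/1596 × $18,717.90 → $8,315.15
Ending inventory (cost pool remaining) = $10,402.75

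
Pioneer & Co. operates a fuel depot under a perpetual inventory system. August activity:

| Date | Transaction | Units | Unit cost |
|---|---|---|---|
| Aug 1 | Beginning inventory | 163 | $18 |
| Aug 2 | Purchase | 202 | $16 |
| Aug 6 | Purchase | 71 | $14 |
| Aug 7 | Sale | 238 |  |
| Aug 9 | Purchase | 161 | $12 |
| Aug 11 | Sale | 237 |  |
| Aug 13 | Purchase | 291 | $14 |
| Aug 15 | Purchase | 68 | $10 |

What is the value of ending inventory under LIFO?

Aug 7, 238 sold [LIFO — newest first]: 71 @ $14 + 167 @ $16 = $3,666
Aug 11, 237 sold [LIFO — newest first]: 161 @ $12 + 35 @ $16 + 41 @ $18 = $3,230
Total COGS = $3,666 + $3,230 = $6,896
Ending inventory: 122 @ $18 + 291 @ $14 + 68 @ $10 = $6,950

Ending inventory = $6,950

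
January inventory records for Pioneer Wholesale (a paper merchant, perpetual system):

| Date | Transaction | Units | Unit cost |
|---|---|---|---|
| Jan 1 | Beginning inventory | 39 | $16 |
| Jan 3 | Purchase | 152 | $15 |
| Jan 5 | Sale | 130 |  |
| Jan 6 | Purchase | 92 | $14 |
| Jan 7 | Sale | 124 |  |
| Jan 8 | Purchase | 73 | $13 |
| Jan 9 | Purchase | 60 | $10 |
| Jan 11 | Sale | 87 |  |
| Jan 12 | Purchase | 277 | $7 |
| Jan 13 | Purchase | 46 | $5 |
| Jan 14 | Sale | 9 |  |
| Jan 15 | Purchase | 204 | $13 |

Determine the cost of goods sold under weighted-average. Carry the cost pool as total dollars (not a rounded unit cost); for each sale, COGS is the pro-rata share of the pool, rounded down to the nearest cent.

COGS = $4,899.11

After Jan 1: 39 on hand, pool $624.00 (≈ $16.0000 each)
After Jan 3: 191 on hand, pool $2,904.00 (≈ $15.2042 each)
Jan 5, sell 130: 130/191 × $2,904.00 → $1,976.54
After Jan 6: 153 on hand, pool $2,215.46 (≈ $14.4801 each)
Jan 7, sell 124: 124/153 × $2,215.46 → $1,795.53
After Jan 8: 102 on hand, pool $1,368.93 (≈ $13.4209 each)
After Jan 9: 162 on hand, pool $1,968.93 (≈ $12.1539 each)
Jan 11, sell 87: 87/162 × $1,968.93 → $1,057.38
After Jan 12: 352 on hand, pool $2,850.55 (≈ $8.0982 each)
After Jan 13: 398 on hand, pool $3,080.55 (≈ $7.7401 each)
Jan 14, sell 9: 9/398 × $3,080.55 → $69.66
After Jan 15: 593 on hand, pool $5,662.89 (≈ $9.5496 each)
Total COGS = $1,976.54 + $1,795.53 + $1,057.38 + $69.66 = $4,899.11
Ending inventory (cost pool remaining) = $5,662.89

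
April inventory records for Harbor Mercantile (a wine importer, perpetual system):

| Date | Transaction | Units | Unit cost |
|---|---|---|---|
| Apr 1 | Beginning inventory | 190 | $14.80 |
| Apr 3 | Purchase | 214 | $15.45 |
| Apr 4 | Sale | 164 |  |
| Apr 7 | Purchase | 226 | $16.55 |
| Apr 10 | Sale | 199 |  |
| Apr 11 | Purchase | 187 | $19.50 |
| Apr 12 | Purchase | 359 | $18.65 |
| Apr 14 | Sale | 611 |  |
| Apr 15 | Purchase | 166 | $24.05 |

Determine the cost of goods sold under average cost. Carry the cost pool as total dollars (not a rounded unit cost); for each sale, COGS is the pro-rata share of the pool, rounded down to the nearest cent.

After Apr 1: 190 on hand, pool $2,812.00 (≈ $14.8000 each)
After Apr 3: 404 on hand, pool $6,118.30 (≈ $15.1443 each)
Apr 4, sell 164: 164/404 × $6,118.30 → $2,483.66
After Apr 7: 466 on hand, pool $7,374.94 (≈ $15.8261 each)
Apr 10, sell 199: 199/466 × $7,374.94 → $3,149.38
After Apr 11: 454 on hand, pool $7,872.06 (≈ $17.3393 each)
After Apr 12: 813 on hand, pool $14,567.41 (≈ $17.9181 each)
Apr 14, sell 611: 611/813 × $14,567.41 → $10,947.95
After Apr 15: 368 on hand, pool $7,611.76 (≈ $20.6841 each)
Total COGS = $2,483.66 + $3,149.38 + $10,947.95 = $16,580.99
Ending inventory (cost pool remaining) = $7,611.76

COGS = $16,580.99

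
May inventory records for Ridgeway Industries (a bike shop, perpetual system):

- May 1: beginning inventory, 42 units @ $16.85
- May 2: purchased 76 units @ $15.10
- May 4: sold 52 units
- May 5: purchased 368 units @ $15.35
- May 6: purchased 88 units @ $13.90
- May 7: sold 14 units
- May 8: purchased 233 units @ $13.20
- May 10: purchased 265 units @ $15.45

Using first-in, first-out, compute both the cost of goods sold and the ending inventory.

May 4, 52 sold [FIFO — oldest first]: 42 @ $16.85 + 10 @ $15.10 = $858.70
May 7, 14 sold [FIFO — oldest first]: 14 @ $15.10 = $211.40
Total COGS = $858.70 + $211.40 = $1,070.10
Ending inventory: 52 @ $15.10 + 368 @ $15.35 + 88 @ $13.90 + 233 @ $13.20 + 265 @ $15.45 = $14,827.05
Check: goods available $15,897.15 = COGS $1,070.10 + ending $14,827.05

COGS = $1,070.10; ending inventory = $14,827.05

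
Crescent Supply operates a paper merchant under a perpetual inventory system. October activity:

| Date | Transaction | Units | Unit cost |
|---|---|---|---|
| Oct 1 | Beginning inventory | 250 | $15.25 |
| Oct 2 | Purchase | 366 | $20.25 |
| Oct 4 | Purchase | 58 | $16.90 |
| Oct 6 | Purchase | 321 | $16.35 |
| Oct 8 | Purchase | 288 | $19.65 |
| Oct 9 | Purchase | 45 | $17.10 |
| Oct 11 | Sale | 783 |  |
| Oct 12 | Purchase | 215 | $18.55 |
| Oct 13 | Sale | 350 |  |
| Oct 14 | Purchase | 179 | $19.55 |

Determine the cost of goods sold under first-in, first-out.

Oct 11, 783 sold [FIFO — oldest first]: 250 @ $15.25 + 366 @ $20.25 + 58 @ $16.90 + 109 @ $16.35 = $13,986.35
Oct 13, 350 sold [FIFO — oldest first]: 212 @ $16.35 + 138 @ $19.65 = $6,177.90
Total COGS = $13,986.35 + $6,177.90 = $20,164.25
Ending inventory: 150 @ $19.65 + 45 @ $17.10 + 215 @ $18.55 + 179 @ $19.55 = $11,204.70
Check: goods available $31,368.95 = COGS $20,164.25 + ending $11,204.70

COGS = $20,164.25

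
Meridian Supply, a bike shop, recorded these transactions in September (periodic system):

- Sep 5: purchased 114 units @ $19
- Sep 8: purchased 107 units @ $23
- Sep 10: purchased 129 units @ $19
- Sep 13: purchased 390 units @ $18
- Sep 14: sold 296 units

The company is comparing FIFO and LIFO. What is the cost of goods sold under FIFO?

COGS = $6,052

FIFO COGS: 114 @ $19 + 107 @ $23 + 75 @ $19 = $6,052
LIFO COGS: 296 @ $18 = $5,328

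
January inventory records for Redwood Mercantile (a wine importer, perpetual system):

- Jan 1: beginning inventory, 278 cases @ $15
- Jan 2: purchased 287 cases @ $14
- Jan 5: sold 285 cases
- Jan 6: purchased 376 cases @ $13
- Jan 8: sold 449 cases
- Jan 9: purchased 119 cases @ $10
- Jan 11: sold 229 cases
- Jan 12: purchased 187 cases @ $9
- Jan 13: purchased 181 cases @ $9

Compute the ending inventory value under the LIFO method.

Ending inventory = $4,767

Jan 5, 285 sold [LIFO — newest first]: 285 @ $14 = $3,990
Jan 8, 449 sold [LIFO — newest first]: 376 @ $13 + 2 @ $14 + 71 @ $15 = $5,981
Jan 11, 229 sold [LIFO — newest first]: 119 @ $10 + 110 @ $15 = $2,840
Total COGS = $3,990 + $5,981 + $2,840 = $12,811
Ending inventory: 97 @ $15 + 187 @ $9 + 181 @ $9 = $4,767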